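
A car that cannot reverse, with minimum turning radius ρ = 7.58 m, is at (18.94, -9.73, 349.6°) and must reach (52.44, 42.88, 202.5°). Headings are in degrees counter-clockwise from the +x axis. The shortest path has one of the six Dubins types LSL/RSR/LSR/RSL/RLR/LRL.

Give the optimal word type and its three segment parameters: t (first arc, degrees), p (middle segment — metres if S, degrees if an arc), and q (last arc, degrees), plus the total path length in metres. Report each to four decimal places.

Let ψ = atan2(Δy, Δx) = atan2(52.61, 33.50) = 57.5126° be the start→goal bearing.
Normalize: d = |goal − start| / ρ = 62.370362/7.58 = 8.228280, α = (θ_start − ψ) mod 360° = 292.0874° = 5.097887 rad, β = (θ_goal − ψ) mod 360° = 144.9874° = 2.530507 rad.
Common terms: sin α = -0.926611, cos α = 0.376020, sin β = 0.573757, cos β = -0.819026, cos(α−β) = -0.839620, d² = 67.704592. Work in radians in the unit-radius frame; every candidate has L = ρ·(t + p + q).
LSL: p² = 2 + d² − 2cos(α−β) + 2d(sin α − sin β) = 46.692936; p = √p² = 6.833223; φ = atan2(cos β − cos α, d + sin α − sin β) = -0.175792 rad; t = (φ − α) mod 2π = 1.009507 rad, q = (β − φ) mod 2π = 2.706299 rad → L = 7.58·(1.009507 + 6.833223 + 2.706299) = 7.58·10.549029 = 79.961639 m
RSR: p² = 2 + d² − 2cos(α−β) + 2d(sin β − sin α) = 96.074727; p = √p² = 9.801772; φ = atan2(cos α − cos β, d − sin α + sin β) = 0.122226 rad; t = (α − φ) mod 2π = 4.975661 rad, q = (φ − β) mod 2π = 3.874903 rad → L = 7.58·(4.975661 + 9.801772 + 3.874903) = 7.58·18.652336 = 141.384709 m
LSR: p² = d² − 2 + 2cos(α−β) + 2d(sin α + sin β) = 58.218576; p = √p² = 7.630110; φ = atan2(−cos α − cos β, d + sin α + sin β) − atan2(−2, p) = 0.312545 rad; t = (φ − α) mod 2π = 1.497843 rad, q = (φ − β) mod 2π = 4.065223 rad → L = 7.58·(1.497843 + 7.630110 + 4.065223) = 7.58·13.193176 = 100.004271 m
RSL: p² = d² − 2 + 2cos(α−β) − 2d(sin α + sin β) = 69.832127; p = √p² = 8.356562; φ = atan2(cos α + cos β, d − sin α − sin β) − atan2(2, p) = -0.286494 rad; t = (α − φ) mod 2π = 5.384381 rad, q = (β − φ) mod 2π = 2.817001 rad → L = 7.58·(5.384381 + 8.356562 + 2.817001) = 7.58·16.557944 = 125.509214 m
RLR: c = (6 − d² + 2cos(α−β) + 2d(sin α − sin β))/8 = -11.009341, |c| > 1 → infeasible
LRL: c = (6 − d² + 2cos(α−β) − 2d(sin α − sin β))/8 = -4.836617, |c| > 1 → infeasible
Shortest: LSL with L = 79.961639 m ≈ 79.9616 m
Convert LSL to answer units (arcs ×180/π): t = 1.009507·180/π = 57.8405°, p = ρ·p = 7.58·6.833223 = 51.7958 m, q = 2.706299·180/π = 155.0595°, L = 79.9616 m.

LSL: t = 57.8405°, p = 51.7958 m, q = 155.0595°, L = 79.9616 m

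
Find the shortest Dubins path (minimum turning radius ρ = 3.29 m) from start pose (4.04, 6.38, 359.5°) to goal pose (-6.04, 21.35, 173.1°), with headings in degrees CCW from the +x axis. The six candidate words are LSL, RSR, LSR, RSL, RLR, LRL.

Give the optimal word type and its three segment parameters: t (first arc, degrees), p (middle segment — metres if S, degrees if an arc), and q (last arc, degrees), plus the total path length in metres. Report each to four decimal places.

LSL: t = 141.8043°, p = 13.4584 m, q = 31.7957°, L = 23.4267 m

Let ψ = atan2(Δy, Δx) = atan2(14.97, -10.08) = 123.9542° be the start→goal bearing.
Normalize: d = |goal − start| / ρ = 18.047363/3.29 = 5.485521, α = (θ_start − ψ) mod 360° = 235.5458° = 4.111049 rad, β = (θ_goal − ψ) mod 360° = 49.1458° = 0.857756 rad.
Common terms: sin α = -0.824578, cos α = -0.565748, sin β = 0.756376, cos β = 0.654137, cos(α−β) = -0.993768, d² = 30.090936. Work in radians in the unit-radius frame; every candidate has L = ρ·(t + p + q).
LSL: p² = 2 + d² − 2cos(α−β) + 2d(sin α − sin β) = 16.733752; p = √p² = 4.090691; φ = atan2(cos β − cos α, d + sin α − sin β) = 0.302817 rad; t = (φ − α) mod 2π = 2.474953 rad, q = (β − φ) mod 2π = 0.554939 rad → L = 3.29·(2.474953 + 4.090691 + 0.554939) = 3.29·7.120582 = 23.426716 m
RSR: p² = 2 + d² − 2cos(α−β) + 2d(sin β − sin α) = 51.423192; p = √p² = 7.170997; φ = atan2(cos α − cos β, d − sin α + sin β) = -0.170945 rad; t = (α − φ) mod 2π = 4.281994 rad, q = (φ − β) mod 2π = 5.254485 rad → L = 3.29·(4.281994 + 7.170997 + 5.254485) = 3.29·16.707476 = 54.967595 m
LSR: p² = d² − 2 + 2cos(α−β) + 2d(sin α + sin β) = 25.355152; p = √p² = 5.035390; φ = atan2(−cos α − cos β, d + sin α + sin β) − atan2(−2, p) = 0.361766 rad; t = (φ − α) mod 2π = 2.533902 rad, q = (φ − β) mod 2π = 5.787196 rad → L = 3.29·(2.533902 + 5.035390 + 5.787196) = 3.29·13.356487 = 43.942844 m
RSL: p² = d² − 2 + 2cos(α−β) − 2d(sin α + sin β) = 26.851648; p = √p² = 5.181858; φ = atan2(cos α + cos β, d − sin α − sin β) − atan2(2, p) = -0.352432 rad; t = (α − φ) mod 2π = 4.463482 rad, q = (β − φ) mod 2π = 1.210188 rad → L = 3.29·(4.463482 + 5.181858 + 1.210188) = 3.29·10.855527 = 35.714685 m
RLR: c = (6 − d² + 2cos(α−β) + 2d(sin α − sin β))/8 = -5.427899, |c| > 1 → infeasible
LRL: c = (6 − d² + 2cos(α−β) − 2d(sin α − sin β))/8 = -1.091719, |c| > 1 → infeasible
Shortest: LSL with L = 23.426716 m ≈ 23.4267 m
Convert LSL to answer units (arcs ×180/π): t = 2.474953·180/π = 141.8043°, p = ρ·p = 3.29·4.090691 = 13.4584 m, q = 0.554939·180/π = 31.7957°, L = 23.4267 m.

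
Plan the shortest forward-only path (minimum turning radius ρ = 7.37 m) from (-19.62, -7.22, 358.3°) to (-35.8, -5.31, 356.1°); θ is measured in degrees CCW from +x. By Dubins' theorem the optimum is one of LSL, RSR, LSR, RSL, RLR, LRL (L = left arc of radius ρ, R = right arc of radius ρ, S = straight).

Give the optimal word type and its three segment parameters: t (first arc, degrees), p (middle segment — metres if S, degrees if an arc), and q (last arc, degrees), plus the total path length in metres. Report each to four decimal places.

Let ψ = atan2(Δy, Δx) = atan2(1.91, -16.18) = 173.2676° be the start→goal bearing.
Normalize: d = |goal − start| / ρ = 16.292345/7.37 = 2.210630, α = (θ_start − ψ) mod 360° = 185.0324° = 3.229425 rad, β = (θ_goal − ψ) mod 360° = 182.8324° = 3.191028 rad.
Common terms: sin α = -0.087720, cos α = -0.996145, sin β = -0.049415, cos β = -0.998778, cos(α−β) = 0.999263, d² = 4.886886. Work in radians in the unit-radius frame; every candidate has L = ρ·(t + p + q).
LSL: p² = 2 + d² − 2cos(α−β) + 2d(sin α − sin β) = 4.719006; p = √p² = 2.172327; φ = atan2(cos β − cos α, d + sin α − sin β) = -0.001212 rad; t = (φ − α) mod 2π = 3.052548 rad, q = (β − φ) mod 2π = 3.192240 rad → L = 7.37·(3.052548 + 2.172327 + 3.192240) = 7.37·8.417115 = 62.034141 m
RSR: p² = 2 + d² − 2cos(α−β) + 2d(sin β − sin α) = 5.057714; p = √p² = 2.248936; φ = atan2(cos α − cos β, d − sin α + sin β) = 0.001171 rad; t = (α − φ) mod 2π = 3.228254 rad, q = (φ − β) mod 2π = 3.093328 rad → L = 7.37·(3.228254 + 2.248936 + 3.093328) = 7.37·8.570519 = 63.164724 m
LSR: p² = d² − 2 + 2cos(α−β) + 2d(sin α + sin β) = 4.279103; p = √p² = 2.068599; φ = atan2(−cos α − cos β, d + sin α + sin β) − atan2(−2, p) = 1.534627 rad; t = (φ − α) mod 2π = 4.588387 rad, q = (φ − β) mod 2π = 4.626784 rad → L = 7.37·(4.588387 + 2.068599 + 4.626784) = 7.37·11.283771 = 83.161390 m
RSL: p² = d² − 2 + 2cos(α−β) − 2d(sin α + sin β) = 5.491721; p = √p² = 2.343442; φ = atan2(cos α + cos β, d − sin α − sin β) − atan2(2, p) = -1.410818 rad; t = (α − φ) mod 2π = 4.640243 rad, q = (β − φ) mod 2π = 4.601846 rad → L = 7.37·(4.640243 + 2.343442 + 4.601846) = 7.37·11.585531 = 85.385360 m
RLR: c = (6 − d² + 2cos(α−β) + 2d(sin α − sin β))/8 = 0.367786; p = 2π − arccos c = 5.089016 rad; φ = atan2(cos α − cos β, d − sin α + sin β) = 0.001171 rad; t = (α − φ + p/2) mod 2π = 5.772762 rad, q = (α − β − t + p) mod 2π = 5.637836 rad → L = 7.37·(5.772762 + 5.089016 + 5.637836) = 7.37·16.499614 = 121.602155 m
LRL: c = (6 − d² + 2cos(α−β) − 2d(sin α − sin β))/8 = 0.410124; p = 2π − arccos c = 5.134979 rad; φ = atan2(cos β − cos α, d + sin α − sin β) = -0.001212 rad; t = (φ − α + p/2) mod 2π = 5.620038 rad, q = (β − α − t + p) mod 2π = 5.759730 rad → L = 7.37·(5.620038 + 5.134979 + 5.759730) = 7.37·16.514747 = 121.713682 m
Shortest: LSL with L = 62.034141 m ≈ 62.0341 m
Convert LSL to answer units (arcs ×180/π): t = 3.052548·180/π = 174.8981°, p = ρ·p = 7.37·2.172327 = 16.0101 m, q = 3.192240·180/π = 182.9019°, L = 62.0341 m.

LSL: t = 174.8981°, p = 16.0101 m, q = 182.9019°, L = 62.0341 m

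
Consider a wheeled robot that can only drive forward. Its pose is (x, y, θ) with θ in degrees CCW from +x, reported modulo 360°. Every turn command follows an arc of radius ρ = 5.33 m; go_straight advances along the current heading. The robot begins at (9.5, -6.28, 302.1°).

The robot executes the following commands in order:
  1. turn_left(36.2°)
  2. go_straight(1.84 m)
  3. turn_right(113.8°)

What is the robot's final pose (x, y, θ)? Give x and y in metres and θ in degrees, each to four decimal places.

set_pose: (x, y, θ) = (9.5000, -6.2800, 302.1000°), ρ = 5.33
turn_left(36.2°): centre at ρ to the left, rotate +36.2° → (12.0444, -8.3999, 338.3000°)
go_straight(1.84): x += 1.84·cos θ, y += 1.84·sin θ → (13.7540, -9.0803, 338.3000°)
turn_right(113.8°): centre at ρ to the right, rotate −113.8° → (15.5191, -17.8342, 224.5000°)

(15.5191, -17.8342, 224.5000°)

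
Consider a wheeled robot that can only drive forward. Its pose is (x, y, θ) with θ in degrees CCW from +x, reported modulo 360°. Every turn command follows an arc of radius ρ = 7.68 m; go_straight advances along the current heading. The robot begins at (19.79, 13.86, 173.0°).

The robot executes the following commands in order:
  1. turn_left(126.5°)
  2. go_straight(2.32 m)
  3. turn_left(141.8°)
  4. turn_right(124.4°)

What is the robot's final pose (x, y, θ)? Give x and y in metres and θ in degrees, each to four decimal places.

(40.4273, 7.5023, 316.9000°)

set_pose: (x, y, θ) = (19.7900, 13.8600, 173.0000°), ρ = 7.68
turn_left(126.5°): centre at ρ to the left, rotate +126.5° → (12.1697, 2.4554, 299.5000°)
go_straight(2.32): x += 2.32·cos θ, y += 2.32·sin θ → (13.3121, 0.4362, 299.5000°)
turn_left(141.8°): centre at ρ to the left, rotate +141.8° → (27.5881, 3.0563, 441.3000° ≡ 81.3000°)
turn_right(124.4°): centre at ρ to the right, rotate −124.4° → (40.4273, 7.5023, -43.1000° ≡ 316.9000°)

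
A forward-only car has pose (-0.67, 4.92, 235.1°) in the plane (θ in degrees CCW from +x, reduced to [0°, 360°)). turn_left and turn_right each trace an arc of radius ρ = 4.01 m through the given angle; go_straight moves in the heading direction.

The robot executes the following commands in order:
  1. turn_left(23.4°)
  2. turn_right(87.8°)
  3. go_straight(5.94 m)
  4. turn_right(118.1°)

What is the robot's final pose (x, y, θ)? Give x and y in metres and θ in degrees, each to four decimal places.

(-14.2877, 7.6201, 52.6000°)

set_pose: (x, y, θ) = (-0.6700, 4.9200, 235.1000°), ρ = 4.01
turn_left(23.4°): centre at ρ to the left, rotate +23.4° → (-1.3107, 3.4252, 258.5000°)
turn_right(87.8°): centre at ρ to the right, rotate −87.8° → (-5.8882, 0.2673, 170.7000°)
go_straight(5.94): x += 5.94·cos θ, y += 5.94·sin θ → (-11.7501, 1.2273, 170.7000°)
turn_right(118.1°): centre at ρ to the right, rotate −118.1° → (-14.2877, 7.6201, 52.6000°)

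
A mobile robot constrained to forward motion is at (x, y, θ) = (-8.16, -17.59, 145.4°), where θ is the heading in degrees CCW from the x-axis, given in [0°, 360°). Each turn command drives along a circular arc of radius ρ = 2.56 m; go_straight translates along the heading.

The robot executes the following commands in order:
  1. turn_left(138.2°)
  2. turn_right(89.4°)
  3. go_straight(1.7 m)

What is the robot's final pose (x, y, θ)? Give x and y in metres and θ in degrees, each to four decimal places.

set_pose: (x, y, θ) = (-8.1600, -17.5900, 145.4000°), ρ = 2.56
turn_left(138.2°): centre at ρ to the left, rotate +138.2° → (-12.1019, -20.2992, 283.6000°)
turn_right(89.4°): centre at ρ to the right, rotate −89.4° → (-13.9621, -23.3829, 194.2000°)
go_straight(1.7): x += 1.7·cos θ, y += 1.7·sin θ → (-15.6102, -23.8000, 194.2000°)

(-15.6102, -23.8000, 194.2000°)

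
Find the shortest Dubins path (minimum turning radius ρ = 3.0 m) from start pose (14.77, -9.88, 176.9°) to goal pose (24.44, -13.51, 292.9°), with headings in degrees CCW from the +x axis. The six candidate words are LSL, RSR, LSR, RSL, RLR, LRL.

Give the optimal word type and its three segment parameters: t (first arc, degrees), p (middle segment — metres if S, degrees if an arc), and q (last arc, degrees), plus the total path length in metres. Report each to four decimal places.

Let ψ = atan2(Δy, Δx) = atan2(-3.63, 9.67) = -20.5755° be the start→goal bearing.
Normalize: d = |goal − start| / ρ = 10.328882/3.0 = 3.442961, α = (θ_start − ψ) mod 360° = 197.4755° = 3.446598 rad, β = (θ_goal − ψ) mod 360° = 313.4755° = 5.471180 rad.
Common terms: sin α = -0.300298, cos α = -0.953845, sin β = -0.725668, cos β = 0.688045, cos(α−β) = -0.438371, d² = 11.853978. Work in radians in the unit-radius frame; every candidate has L = ρ·(t + p + q).
LSL: p² = 2 + d² − 2cos(α−β) + 2d(sin α − sin β) = 17.659785; p = √p² = 4.202355; φ = atan2(cos β − cos α, d + sin α − sin β) = 0.401400 rad; t = (φ − α) mod 2π = 3.237987 rad, q = (β − φ) mod 2π = 5.069780 rad → L = 3.0·(3.237987 + 4.202355 + 5.069780) = 3.0·12.510122 = 37.530366 m
RSR: p² = 2 + d² − 2cos(α−β) + 2d(sin β − sin α) = 11.801655; p = √p² = 3.435354; φ = atan2(cos α − cos β, d − sin α + sin β) = -0.498307 rad; t = (α − φ) mod 2π = 3.944905 rad, q = (φ − β) mod 2π = 0.313698 rad → L = 3.0·(3.944905 + 3.435354 + 0.313698) = 3.0·7.693957 = 23.081871 m
LSR: p² = d² − 2 + 2cos(α−β) + 2d(sin α + sin β) = 1.912510; p = √p² = 1.382935; φ = atan2(−cos α − cos β, d + sin α + sin β) − atan2(−2, p) = 1.075351 rad; t = (φ − α) mod 2π = 3.911939 rad, q = (φ − β) mod 2π = 1.887357 rad → L = 3.0·(3.911939 + 1.382935 + 1.887357) = 3.0·7.182230 = 21.546691 m
RSL: p² = d² − 2 + 2cos(α−β) − 2d(sin α + sin β) = 16.041961; p = √p² = 4.005242; φ = atan2(cos α + cos β, d − sin α − sin β) − atan2(2, p) = -0.522532 rad; t = (α − φ) mod 2π = 3.969130 rad, q = (β − φ) mod 2π = 5.993712 rad → L = 3.0·(3.969130 + 4.005242 + 5.993712) = 3.0·13.968083 = 41.904248 m
RLR: c = (6 − d² + 2cos(α−β) + 2d(sin α − sin β))/8 = -0.475207; p = 2π − arccos c = 4.217190 rad; φ = atan2(cos α − cos β, d − sin α + sin β) = -0.498307 rad; t = (α − φ + p/2) mod 2π = 6.053500 rad, q = (α − β − t + p) mod 2π = 2.422293 rad → L = 3.0·(6.053500 + 4.217190 + 2.422293) = 3.0·12.692983 = 38.078949 m
LRL: c = (6 − d² + 2cos(α−β) − 2d(sin α − sin β))/8 = -1.207473, |c| > 1 → infeasible
Shortest: LSR with L = 21.546691 m ≈ 21.5467 m
Convert LSR to answer units (arcs ×180/π): t = 3.911939·180/π = 224.1376°, p = ρ·p = 3.0·1.382935 = 4.1488 m, q = 1.887357·180/π = 108.1376°, L = 21.5467 m.

LSR: t = 224.1376°, p = 4.1488 m, q = 108.1376°, L = 21.5467 m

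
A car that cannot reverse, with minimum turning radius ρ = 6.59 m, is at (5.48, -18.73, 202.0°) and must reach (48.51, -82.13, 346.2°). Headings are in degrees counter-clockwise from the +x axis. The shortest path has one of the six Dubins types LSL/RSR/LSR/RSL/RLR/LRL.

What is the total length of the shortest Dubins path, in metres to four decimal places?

Let ψ = atan2(Δy, Δx) = atan2(-63.40, 43.03) = -55.8350° be the start→goal bearing.
Normalize: d = |goal − start| / ρ = 76.623370/6.59 = 11.627219, α = (θ_start − ψ) mod 360° = 257.8350° = 4.500070 rad, β = (θ_goal − ψ) mod 360° = 42.0350° = 0.733649 rad.
Common terms: sin α = -0.977545, cos α = -0.210728, sin β = 0.669584, cos β = 0.742736, cos(α−β) = -0.811064, d² = 135.192212. Work in radians in the unit-radius frame; every candidate has L = ρ·(t + p + q).
LSL: p² = 2 + d² − 2cos(α−β) + 2d(sin α − sin β) = 100.511275; p = √p² = 10.025531; φ = atan2(cos β − cos α, d + sin α − sin β) = 0.095247 rad; t = (φ − α) mod 2π = 1.878363 rad, q = (β − φ) mod 2π = 0.638402 rad → L = 6.59·(1.878363 + 10.025531 + 0.638402) = 6.59·12.542296 = 82.653730 m
RSR: p² = 2 + d² − 2cos(α−β) + 2d(sin β − sin α) = 177.117404; p = √p² = 13.308546; φ = atan2(cos α − cos β, d − sin α + sin β) = -0.071704 rad; t = (α − φ) mod 2π = 4.571774 rad, q = (φ − β) mod 2π = 5.477832 rad → L = 6.59·(4.571774 + 13.308546 + 5.477832) = 6.59·23.358152 = 153.930222 m
LSR: p² = d² − 2 + 2cos(α−β) + 2d(sin α + sin β) = 124.408640; p = √p² = 11.153862; φ = atan2(−cos α − cos β, d + sin α + sin β) − atan2(−2, p) = 0.130459 rad; t = (φ − α) mod 2π = 1.913574 rad, q = (φ − β) mod 2π = 5.679995 rad → L = 6.59·(1.913574 + 11.153862 + 5.679995) = 6.59·18.747432 = 123.545574 m
RSL: p² = d² − 2 + 2cos(α−β) − 2d(sin α + sin β) = 138.731529; p = √p² = 11.778435; φ = atan2(cos α + cos β, d − sin α − sin β) − atan2(2, p) = -0.123652 rad; t = (α − φ) mod 2π = 4.623722 rad, q = (β − φ) mod 2π = 0.857301 rad → L = 6.59·(4.623722 + 11.778435 + 0.857301) = 6.59·17.259458 = 113.739830 m
RLR: c = (6 − d² + 2cos(α−β) + 2d(sin α − sin β))/8 = -21.139675, |c| > 1 → infeasible
LRL: c = (6 − d² + 2cos(α−β) − 2d(sin α − sin β))/8 = -11.563909, |c| > 1 → infeasible
Shortest: LSL with L = 82.653730 m ≈ 82.6537 m

82.6537 m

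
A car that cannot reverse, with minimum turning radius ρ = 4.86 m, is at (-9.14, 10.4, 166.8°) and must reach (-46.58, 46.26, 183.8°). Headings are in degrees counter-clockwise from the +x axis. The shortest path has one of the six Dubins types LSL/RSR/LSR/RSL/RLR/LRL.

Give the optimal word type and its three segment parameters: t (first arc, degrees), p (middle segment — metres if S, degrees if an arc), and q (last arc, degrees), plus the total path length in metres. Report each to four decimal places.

RSL: t = 33.4010°, p = 45.3593 m, q = 50.4010°, L = 52.4677 m

Let ψ = atan2(Δy, Δx) = atan2(35.86, -37.44) = 136.2348° be the start→goal bearing.
Normalize: d = |goal − start| / ρ = 51.842967/4.86 = 10.667277, α = (θ_start − ψ) mod 360° = 30.5652° = 0.533463 rad, β = (θ_goal − ψ) mod 360° = 47.5652° = 0.830169 rad.
Common terms: sin α = 0.508518, cos α = 0.861051, sin β = 0.738045, cos β = 0.674751, cos(α−β) = 0.956305, d² = 113.790801. Work in radians in the unit-radius frame; every candidate has L = ρ·(t + p + q).
LSL: p² = 2 + d² − 2cos(α−β) + 2d(sin α − sin β) = 108.981330; p = √p² = 10.439412; φ = atan2(cos β − cos α, d + sin α − sin β) = -0.017847 rad; t = (φ − α) mod 2π = 5.731876 rad, q = (β − φ) mod 2π = 0.848016 rad → L = 4.86·(5.731876 + 10.439412 + 0.848016) = 4.86·17.019304 = 82.713816 m
RSR: p² = 2 + d² − 2cos(α−β) + 2d(sin β − sin α) = 118.775053; p = √p² = 10.898397; φ = atan2(cos α − cos β, d − sin α + sin β) = 0.017095 rad; t = (α − φ) mod 2π = 0.516368 rad, q = (φ − β) mod 2π = 5.470112 rad → L = 4.86·(0.516368 + 10.898397 + 5.470112) = 4.86·16.884876 = 82.060498 m
LSR: p² = d² − 2 + 2cos(α−β) + 2d(sin α + sin β) = 140.298282; p = √p² = 11.844758; φ = atan2(−cos α − cos β, d + sin α + sin β) − atan2(−2, p) = 0.039071 rad; t = (φ − α) mod 2π = 5.788794 rad, q = (φ − β) mod 2π = 5.492088 rad → L = 4.86·(5.788794 + 11.844758 + 5.492088) = 4.86·23.125639 = 112.390606 m
RSL: p² = d² − 2 + 2cos(α−β) − 2d(sin α + sin β) = 87.108539; p = √p² = 9.333196; φ = atan2(cos α + cos β, d − sin α − sin β) − atan2(2, p) = -0.049494 rad; t = (α − φ) mod 2π = 0.582957 rad, q = (β − φ) mod 2π = 0.879663 rad → L = 4.86·(0.582957 + 9.333196 + 0.879663) = 4.86·10.795815 = 52.467661 m
RLR: c = (6 − d² + 2cos(α−β) + 2d(sin α − sin β))/8 = -13.846882, |c| > 1 → infeasible
LRL: c = (6 − d² + 2cos(α−β) − 2d(sin α − sin β))/8 = -12.622666, |c| > 1 → infeasible
Shortest: RSL with L = 52.467661 m ≈ 52.4677 m
Convert RSL to answer units (arcs ×180/π): t = 0.582957·180/π = 33.4010°, p = ρ·p = 4.86·9.333196 = 45.3593 m, q = 0.879663·180/π = 50.4010°, L = 52.4677 m.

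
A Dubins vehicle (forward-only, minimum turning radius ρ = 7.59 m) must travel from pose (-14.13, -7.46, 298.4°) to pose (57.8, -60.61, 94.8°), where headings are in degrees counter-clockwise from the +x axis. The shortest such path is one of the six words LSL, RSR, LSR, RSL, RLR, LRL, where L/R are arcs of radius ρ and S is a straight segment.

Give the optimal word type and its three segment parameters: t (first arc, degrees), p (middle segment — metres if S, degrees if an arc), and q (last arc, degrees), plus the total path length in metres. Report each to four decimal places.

LSL: t = 16.7469°, p = 81.3778 m, q = 139.6531°, L = 102.0962 m

Let ψ = atan2(Δy, Δx) = atan2(-53.15, 71.93) = -36.4612° be the start→goal bearing.
Normalize: d = |goal − start| / ρ = 89.436276/7.59 = 11.783436, α = (θ_start − ψ) mod 360° = 334.8612° = 5.844430 rad, β = (θ_goal − ψ) mod 360° = 131.2612° = 2.290940 rad.
Common terms: sin α = -0.424813, cos α = 0.905281, sin β = 0.751711, cos β = -0.659492, cos(α−β) = -0.916363, d² = 138.849353. Work in radians in the unit-radius frame; every candidate has L = ρ·(t + p + q).
LSL: p² = 2 + d² − 2cos(α−β) + 2d(sin α − sin β) = 114.955082; p = √p² = 10.721711; φ = atan2(cos β − cos α, d + sin α − sin β) = -0.146468 rad; t = (φ − α) mod 2π = 0.292288 rad, q = (β − φ) mod 2π = 2.437407 rad → L = 7.59·(0.292288 + 10.721711 + 2.437407) = 7.59·13.451406 = 102.096170 m
RSR: p² = 2 + d² − 2cos(α−β) + 2d(sin β − sin α) = 170.409074; p = √p² = 13.054083; φ = atan2(cos α − cos β, d − sin α + sin β) = 0.120157 rad; t = (α − φ) mod 2π = 5.724273 rad, q = (φ − β) mod 2π = 4.112403 rad → L = 7.59·(5.724273 + 13.054083 + 4.112403) = 7.59·22.890758 = 173.740856 m
LSR: p² = d² − 2 + 2cos(α−β) + 2d(sin α + sin β) = 142.720595; p = √p² = 11.946573; φ = atan2(−cos α − cos β, d + sin α + sin β) − atan2(−2, p) = 0.145581 rad; t = (φ − α) mod 2π = 0.584336 rad, q = (φ − β) mod 2π = 4.137827 rad → L = 7.59·(0.584336 + 11.946573 + 4.137827) = 7.59·16.668735 = 126.515700 m
RSL: p² = d² − 2 + 2cos(α−β) − 2d(sin α + sin β) = 127.312659; p = √p² = 11.283291; φ = atan2(cos α + cos β, d − sin α − sin β) − atan2(2, p) = -0.153980 rad; t = (α − φ) mod 2π = 5.998410 rad, q = (β − φ) mod 2π = 2.444920 rad → L = 7.59·(5.998410 + 11.283291 + 2.444920) = 7.59·19.726622 = 149.725057 m
RLR: c = (6 − d² + 2cos(α−β) + 2d(sin α − sin β))/8 = -20.301134, |c| > 1 → infeasible
LRL: c = (6 − d² + 2cos(α−β) − 2d(sin α − sin β))/8 = -13.369385, |c| > 1 → infeasible
Shortest: LSL with L = 102.096170 m ≈ 102.0962 m
Convert LSL to answer units (arcs ×180/π): t = 0.292288·180/π = 16.7469°, p = ρ·p = 7.59·10.721711 = 81.3778 m, q = 2.437407·180/π = 139.6531°, L = 102.0962 m.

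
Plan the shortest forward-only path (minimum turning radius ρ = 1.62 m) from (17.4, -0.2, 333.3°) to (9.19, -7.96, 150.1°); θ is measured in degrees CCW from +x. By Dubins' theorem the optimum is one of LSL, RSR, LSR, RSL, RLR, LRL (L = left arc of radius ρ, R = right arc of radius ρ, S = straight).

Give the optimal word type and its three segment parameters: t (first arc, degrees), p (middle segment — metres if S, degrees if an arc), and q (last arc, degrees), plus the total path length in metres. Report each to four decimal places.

RSR: t = 116.9698°, p = 8.2850 m, q = 66.2302°, L = 13.4649 m

Let ψ = atan2(Δy, Δx) = atan2(-7.76, -8.21) = -136.6140° be the start→goal bearing.
Normalize: d = |goal − start| / ρ = 11.296977/1.62 = 6.973443, α = (θ_start − ψ) mod 360° = 109.9140° = 1.918362 rad, β = (θ_goal − ψ) mod 360° = 286.7140° = 5.004104 rad.
Common terms: sin α = 0.940205, cos α = -0.340610, sin β = -0.957752, cos β = 0.287595, cos(α−β) = -0.998441, d² = 48.628906. Work in radians in the unit-radius frame; every candidate has L = ρ·(t + p + q).
LSL: p² = 2 + d² − 2cos(α−β) + 2d(sin α − sin β) = 79.096372; p = √p² = 8.893614; φ = atan2(cos β − cos α, d + sin α − sin β) = 0.070694 rad; t = (φ − α) mod 2π = 4.435518 rad, q = (β − φ) mod 2π = 4.933410 rad → L = 1.62·(4.435518 + 8.893614 + 4.933410) = 1.62·18.262542 = 29.585317 m
RSR: p² = 2 + d² − 2cos(α−β) + 2d(sin β − sin α) = 26.155202; p = √p² = 5.114216; φ = atan2(cos α − cos β, d − sin α + sin β) = -0.123146 rad; t = (α − φ) mod 2π = 2.041508 rad, q = (φ − β) mod 2π = 1.155935 rad → L = 1.62·(2.041508 + 5.114216 + 1.155935) = 1.62·8.311659 = 13.464887 m
LSR: p² = d² − 2 + 2cos(α−β) + 2d(sin α + sin β) = 44.387293; p = √p² = 6.662379; φ = atan2(−cos α − cos β, d + sin α + sin β) − atan2(−2, p) = 0.299255 rad; t = (φ − α) mod 2π = 4.664079 rad, q = (φ − β) mod 2π = 1.578337 rad → L = 1.62·(4.664079 + 6.662379 + 1.578337) = 1.62·12.904794 = 20.905767 m
RSL: p² = d² − 2 + 2cos(α−β) − 2d(sin α + sin β) = 44.876755; p = √p² = 6.699012; φ = atan2(cos α + cos β, d − sin α − sin β) − atan2(2, p) = -0.297711 rad; t = (α − φ) mod 2π = 2.216072 rad, q = (β − φ) mod 2π = 5.301815 rad → L = 1.62·(2.216072 + 6.699012 + 5.301815) = 1.62·14.216899 = 23.031376 m
RLR: c = (6 − d² + 2cos(α−β) + 2d(sin α − sin β))/8 = -2.269400, |c| > 1 → infeasible
LRL: c = (6 − d² + 2cos(α−β) − 2d(sin α − sin β))/8 = -8.887047, |c| > 1 → infeasible
Shortest: RSR with L = 13.464887 m ≈ 13.4649 m
Convert RSR to answer units (arcs ×180/π): t = 2.041508·180/π = 116.9698°, p = ρ·p = 1.62·5.114216 = 8.2850 m, q = 1.155935·180/π = 66.2302°, L = 13.4649 m.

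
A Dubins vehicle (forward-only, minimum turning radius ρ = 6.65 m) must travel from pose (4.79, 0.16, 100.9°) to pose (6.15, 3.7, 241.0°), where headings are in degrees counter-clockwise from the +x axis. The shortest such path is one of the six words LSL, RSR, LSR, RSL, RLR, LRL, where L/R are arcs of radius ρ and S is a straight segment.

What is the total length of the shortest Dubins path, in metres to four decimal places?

Let ψ = atan2(Δy, Δx) = atan2(3.54, 1.36) = 68.9842° be the start→goal bearing.
Normalize: d = |goal − start| / ρ = 3.792255/6.65 = 0.570264, α = (θ_start − ψ) mod 360° = 31.9158° = 0.557036 rad, β = (θ_goal − ψ) mod 360° = 172.0158° = 3.002242 rad.
Common terms: sin α = 0.528673, cos α = 0.848826, sin β = 0.138900, cos β = -0.990306, cos(α−β) = -0.767165, d² = 0.325201. Work in radians in the unit-radius frame; every candidate has L = ρ·(t + p + q).
LSL: p² = 2 + d² − 2cos(α−β) + 2d(sin α − sin β) = 4.304078; p = √p² = 2.074627; φ = atan2(cos β − cos α, d + sin α − sin β) = -1.089700 rad; t = (φ − α) mod 2π = 4.636449 rad, q = (β − φ) mod 2π = 4.091942 rad → L = 6.65·(4.636449 + 2.074627 + 4.091942) = 6.65·10.803019 = 71.840075 m
RSR: p² = 2 + d² − 2cos(α−β) + 2d(sin β − sin α) = 3.414984; p = √p² = 1.847968; φ = atan2(cos α − cos β, d − sin α + sin β) = 1.472970 rad; t = (α − φ) mod 2π = 5.367251 rad, q = (φ − β) mod 2π = 4.753913 rad → L = 6.65·(5.367251 + 1.847968 + 4.753913) = 6.65·11.969132 = 79.594728 m
LSR: p² = d² − 2 + 2cos(α−β) + 2d(sin α + sin β) = -2.447744 < 0 → infeasible
RSL: p² = d² − 2 + 2cos(α−β) − 2d(sin α + sin β) = -3.970514 < 0 → infeasible
RLR: c = (6 − d² + 2cos(α−β) + 2d(sin α − sin β))/8 = 0.573127; p = 2π − arccos c = 5.322706 rad; φ = atan2(cos α − cos β, d − sin α + sin β) = 1.472970 rad; t = (α − φ + p/2) mod 2π = 1.745419 rad, q = (α − β − t + p) mod 2π = 1.132081 rad → L = 6.65·(1.745419 + 5.322706 + 1.132081) = 6.65·8.200205 = 54.531363 m
LRL: c = (6 − d² + 2cos(α−β) − 2d(sin α − sin β))/8 = 0.461990; p = 2π − arccos c = 5.192627 rad; φ = atan2(cos β − cos α, d + sin α − sin β) = -1.089700 rad; t = (φ − α + p/2) mod 2π = 0.949578 rad, q = (β − α − t + p) mod 2π = 0.405070 rad → L = 6.65·(0.949578 + 5.192627 + 0.405070) = 6.65·6.547275 = 43.539378 m
Shortest: LRL with L = 43.539378 m ≈ 43.5394 m

43.5394 m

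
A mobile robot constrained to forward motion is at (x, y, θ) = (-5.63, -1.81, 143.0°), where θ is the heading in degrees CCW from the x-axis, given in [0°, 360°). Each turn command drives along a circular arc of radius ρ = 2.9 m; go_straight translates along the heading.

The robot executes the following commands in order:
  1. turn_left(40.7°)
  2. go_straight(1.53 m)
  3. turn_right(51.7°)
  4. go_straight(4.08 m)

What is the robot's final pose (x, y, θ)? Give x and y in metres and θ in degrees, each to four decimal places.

set_pose: (x, y, θ) = (-5.6300, -1.8100, 143.0000°), ρ = 2.9
turn_left(40.7°): centre at ρ to the left, rotate +40.7° → (-7.5624, -1.2321, 183.7000°)
go_straight(1.53): x += 1.53·cos θ, y += 1.53·sin θ → (-9.0892, -1.3308, 183.7000°)
turn_right(51.7°): centre at ρ to the right, rotate −51.7° → (-11.4315, -0.3773, 132.0000°)
go_straight(4.08): x += 4.08·cos θ, y += 4.08·sin θ → (-14.1615, 2.6547, 132.0000°)

(-14.1615, 2.6547, 132.0000°)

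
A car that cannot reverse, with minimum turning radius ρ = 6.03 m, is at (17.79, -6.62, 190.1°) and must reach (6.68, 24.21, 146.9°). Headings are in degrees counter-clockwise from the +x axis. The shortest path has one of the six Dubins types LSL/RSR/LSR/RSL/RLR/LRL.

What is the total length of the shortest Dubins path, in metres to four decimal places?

Let ψ = atan2(Δy, Δx) = atan2(30.83, -11.11) = 109.8173° be the start→goal bearing.
Normalize: d = |goal − start| / ρ = 32.770734/6.03 = 5.434616, α = (θ_start − ψ) mod 360° = 80.2827° = 1.401197 rad, β = (θ_goal − ψ) mod 360° = 37.0827° = 0.647215 rad.
Common terms: sin α = 0.985653, cos α = 0.168787, sin β = 0.602967, cos β = 0.797766, cos(α−β) = 0.728969, d² = 29.535050. Work in radians in the unit-radius frame; every candidate has L = ρ·(t + p + q).
LSL: p² = 2 + d² − 2cos(α−β) + 2d(sin α − sin β) = 34.236609; p = √p² = 5.851206; φ = atan2(cos β − cos α, d + sin α − sin β) = 0.107704 rad; t = (φ − α) mod 2π = 4.989692 rad, q = (β − φ) mod 2π = 0.539511 rad → L = 6.03·(4.989692 + 5.851206 + 0.539511) = 6.03·11.380409 = 68.623865 m
RSR: p² = 2 + d² − 2cos(α−β) + 2d(sin β − sin α) = 25.917616; p = √p² = 5.090935; φ = atan2(cos α − cos β, d − sin α + sin β) = -0.123865 rad; t = (α − φ) mod 2π = 1.525063 rad, q = (φ − β) mod 2π = 5.512105 rad → L = 6.03·(1.525063 + 5.090935 + 5.512105) = 6.03·12.128102 = 73.132457 m
LSR: p² = d² − 2 + 2cos(α−β) + 2d(sin α + sin β) = 46.260063; p = √p² = 6.801475; φ = atan2(−cos α − cos β, d + sin α + sin β) − atan2(−2, p) = 0.149230 rad; t = (φ − α) mod 2π = 5.031218 rad, q = (φ − β) mod 2π = 5.785200 rad → L = 6.03·(5.031218 + 6.801475 + 5.785200) = 6.03·17.617892 = 106.235891 m
RSL: p² = d² − 2 + 2cos(α−β) − 2d(sin α + sin β) = 11.725912; p = √p² = 3.424312; φ = atan2(cos α + cos β, d − sin α − sin β) − atan2(2, p) = -0.282401 rad; t = (α − φ) mod 2π = 1.683598 rad, q = (β − φ) mod 2π = 0.929616 rad → L = 6.03·(1.683598 + 3.424312 + 0.929616) = 6.03·6.037526 = 36.406280 m
RLR: c = (6 − d² + 2cos(α−β) + 2d(sin α − sin β))/8 = -2.239702, |c| > 1 → infeasible
LRL: c = (6 − d² + 2cos(α−β) − 2d(sin α − sin β))/8 = -3.279576, |c| > 1 → infeasible
Shortest: RSL with L = 36.406280 m ≈ 36.4063 m

36.4063 m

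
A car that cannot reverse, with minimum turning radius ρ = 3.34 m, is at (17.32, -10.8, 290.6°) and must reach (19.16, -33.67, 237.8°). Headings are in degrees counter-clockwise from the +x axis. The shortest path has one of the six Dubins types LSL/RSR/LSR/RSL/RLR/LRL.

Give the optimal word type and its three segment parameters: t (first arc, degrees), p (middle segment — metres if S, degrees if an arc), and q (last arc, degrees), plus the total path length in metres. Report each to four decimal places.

Let ψ = atan2(Δy, Δx) = atan2(-22.87, 1.84) = -85.4002° be the start→goal bearing.
Normalize: d = |goal − start| / ρ = 22.943899/3.34 = 6.869431, α = (θ_start − ψ) mod 360° = 16.0002° = 0.279256 rad, β = (θ_goal − ψ) mod 360° = 323.2002° = 5.640907 rad.
Common terms: sin α = 0.275641, cos α = 0.961261, sin β = -0.599021, cos β = 0.800733, cos(α−β) = 0.604599, d² = 47.189080. Work in radians in the unit-radius frame; every candidate has L = ρ·(t + p + q).
LSL: p² = 2 + d² − 2cos(α−β) + 2d(sin α − sin β) = 59.996735; p = √p² = 7.745756; φ = atan2(cos β − cos α, d + sin α − sin β) = -0.020726 rad; t = (φ − α) mod 2π = 5.983203 rad, q = (β − φ) mod 2π = 5.661634 rad → L = 3.34·(5.983203 + 7.745756 + 5.661634) = 3.34·19.390593 = 64.764580 m
RSR: p² = 2 + d² − 2cos(α−β) + 2d(sin β − sin α) = 35.963029; p = √p² = 5.996918; φ = atan2(cos α − cos β, d − sin α + sin β) = 0.026772 rad; t = (α − φ) mod 2π = 0.252484 rad, q = (φ − β) mod 2π = 0.669049 rad → L = 3.34·(0.252484 + 5.996918 + 0.669049) = 3.34·6.918452 = 23.107630 m
LSR: p² = d² − 2 + 2cos(α−β) + 2d(sin α + sin β) = 41.955400; p = √p² = 6.477299; φ = atan2(−cos α − cos β, d + sin α + sin β) − atan2(−2, p) = 0.036547 rad; t = (φ − α) mod 2π = 6.040476 rad, q = (φ − β) mod 2π = 0.678824 rad → L = 3.34·(6.040476 + 6.477299 + 0.678824) = 3.34·13.196599 = 44.076641 m
RSL: p² = d² − 2 + 2cos(α−β) − 2d(sin α + sin β) = 50.841157; p = √p² = 7.130298; φ = atan2(cos α + cos β, d − sin α − sin β) − atan2(2, p) = -0.033231 rad; t = (α − φ) mod 2π = 0.312487 rad, q = (β − φ) mod 2π = 5.674138 rad → L = 3.34·(0.312487 + 7.130298 + 5.674138) = 3.34·13.116923 = 43.810524 m
RLR: c = (6 − d² + 2cos(α−β) + 2d(sin α − sin β))/8 = -3.495379, |c| > 1 → infeasible
LRL: c = (6 − d² + 2cos(α−β) − 2d(sin α − sin β))/8 = -6.499592, |c| > 1 → infeasible
Shortest: RSR with L = 23.107630 m ≈ 23.1076 m
Convert RSR to answer units (arcs ×180/π): t = 0.252484·180/π = 14.4663°, p = ρ·p = 3.34·5.996918 = 20.0297 m, q = 0.669049·180/π = 38.3337°, L = 23.1076 m.

RSR: t = 14.4663°, p = 20.0297 m, q = 38.3337°, L = 23.1076 m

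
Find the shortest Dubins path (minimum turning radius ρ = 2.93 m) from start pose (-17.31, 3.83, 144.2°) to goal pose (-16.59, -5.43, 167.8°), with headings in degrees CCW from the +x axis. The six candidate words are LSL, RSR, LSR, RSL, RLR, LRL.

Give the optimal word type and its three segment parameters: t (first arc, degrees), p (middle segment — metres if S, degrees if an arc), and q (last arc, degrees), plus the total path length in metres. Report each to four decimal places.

RLR: t = 8.1252°, p = 262.9583°, q = 231.2331°, L = 25.6875 m

Let ψ = atan2(Δy, Δx) = atan2(-9.26, 0.72) = -85.5540° be the start→goal bearing.
Normalize: d = |goal − start| / ρ = 9.287949/2.93 = 3.169949, α = (θ_start − ψ) mod 360° = 229.7540° = 4.009963 rad, β = (θ_goal − ψ) mod 360° = 253.3540° = 4.421861 rad.
Common terms: sin α = -0.763277, cos α = -0.646071, sin β = -0.958093, cos β = -0.286458, cos(α−β) = 0.916363, d² = 10.048574. Work in radians in the unit-radius frame; every candidate has L = ρ·(t + p + q).
LSL: p² = 2 + d² − 2cos(α−β) + 2d(sin α − sin β) = 11.450958; p = √p² = 3.383926; φ = atan2(cos β − cos α, d + sin α − sin β) = 0.106472 rad; t = (φ − α) mod 2π = 2.379694 rad, q = (β − φ) mod 2π = 4.315389 rad → L = 2.93·(2.379694 + 3.383926 + 4.315389) = 2.93·10.079009 = 29.531498 m
RSR: p² = 2 + d² − 2cos(α−β) + 2d(sin β − sin α) = 8.980738; p = √p² = 2.996788; φ = atan2(cos α − cos β, d − sin α + sin β) = -0.120289 rad; t = (α − φ) mod 2π = 4.130253 rad, q = (φ − β) mod 2π = 1.741035 rad → L = 2.93·(4.130253 + 2.996788 + 1.741035) = 2.93·8.868076 = 25.983462 m
LSR: p² = d² − 2 + 2cos(α−β) + 2d(sin α + sin β) = -1.032011 < 0 → infeasible
RSL: p² = d² − 2 + 2cos(α−β) − 2d(sin α + sin β) = 20.794609; p = √p² = 4.560111; φ = atan2(cos α + cos β, d − sin α − sin β) − atan2(2, p) = -0.601711 rad; t = (α − φ) mod 2π = 4.611674 rad, q = (β − φ) mod 2π = 5.023572 rad → L = 2.93·(4.611674 + 4.560111 + 5.023572) = 2.93·14.195356 = 41.592394 m
RLR: c = (6 − d² + 2cos(α−β) + 2d(sin α − sin β))/8 = -0.122592; p = 2π − arccos c = 4.589488 rad; φ = atan2(cos α − cos β, d − sin α + sin β) = -0.120289 rad; t = (α − φ + p/2) mod 2π = 0.141811 rad, q = (α − β − t + p) mod 2π = 4.035779 rad → L = 2.93·(0.141811 + 4.589488 + 4.035779) = 2.93·8.767077 = 25.687537 m
LRL: c = (6 − d² + 2cos(α−β) − 2d(sin α − sin β))/8 = -0.431370; p = 2π − arccos c = 4.266378 rad; φ = atan2(cos β − cos α, d + sin α − sin β) = 0.106472 rad; t = (φ − α + p/2) mod 2π = 4.512883 rad, q = (β − α − t + p) mod 2π = 0.165393 rad → L = 2.93·(4.512883 + 4.266378 + 0.165393) = 2.93·8.944655 = 26.207838 m
Shortest: RLR with L = 25.687537 m ≈ 25.6875 m
Convert RLR to answer units (arcs ×180/π): t = 0.141811·180/π = 8.1252°, p = 4.589488·180/π = 262.9583°, q = 4.035779·180/π = 231.2331°, L = 25.6875 m.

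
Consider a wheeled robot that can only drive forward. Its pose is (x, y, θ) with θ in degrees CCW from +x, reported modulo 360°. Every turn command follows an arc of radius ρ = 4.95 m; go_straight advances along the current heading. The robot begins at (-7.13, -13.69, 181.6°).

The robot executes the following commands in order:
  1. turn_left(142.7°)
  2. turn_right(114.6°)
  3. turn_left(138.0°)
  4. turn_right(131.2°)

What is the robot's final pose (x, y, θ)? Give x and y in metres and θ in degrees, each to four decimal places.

(-7.0284, -48.9290, 216.5000°)

set_pose: (x, y, θ) = (-7.1300, -13.6900, 181.6000°), ρ = 4.95
turn_left(142.7°): centre at ρ to the left, rotate +142.7° → (-9.8803, -22.6579, 324.3000°)
turn_right(114.6°): centre at ρ to the right, rotate −114.6° → (-10.3163, -30.9774, 209.7000°)
turn_left(138.0°): centre at ρ to the left, rotate +138.0° → (-8.9183, -40.1135, 347.7000°)
turn_right(131.2°): centre at ρ to the right, rotate −131.2° → (-7.0284, -48.9290, 216.5000°)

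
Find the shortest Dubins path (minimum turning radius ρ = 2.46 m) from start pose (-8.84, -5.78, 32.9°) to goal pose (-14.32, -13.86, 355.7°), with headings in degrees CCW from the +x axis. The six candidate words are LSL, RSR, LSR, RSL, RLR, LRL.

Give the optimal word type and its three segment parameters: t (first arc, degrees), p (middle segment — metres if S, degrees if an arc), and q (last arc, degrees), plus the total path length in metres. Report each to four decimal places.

Let ψ = atan2(Δy, Δx) = atan2(-8.08, -5.48) = -124.1458° be the start→goal bearing.
Normalize: d = |goal − start| / ρ = 9.763032/2.46 = 3.968712, α = (θ_start − ψ) mod 360° = 157.0458° = 2.740967 rad, β = (θ_goal − ψ) mod 360° = 119.8458° = 2.091704 rad.
Common terms: sin α = 0.389995, cos α = -0.920817, sin β = 0.867368, cos β = -0.497668, cos(α−β) = 0.796530, d² = 15.750678. Work in radians in the unit-radius frame; every candidate has L = ρ·(t + p + q).
LSL: p² = 2 + d² − 2cos(α−β) + 2d(sin α − sin β) = 12.368506; p = √p² = 3.516889; φ = atan2(cos β − cos α, d + sin α − sin β) = 0.120611 rad; t = (φ − α) mod 2π = 3.662830 rad, q = (β − φ) mod 2π = 1.971093 rad → L = 2.46·(3.662830 + 3.516889 + 1.971093) = 2.46·9.150812 = 22.510996 m
RSR: p² = 2 + d² − 2cos(α−β) + 2d(sin β − sin α) = 19.946729; p = √p² = 4.466176; φ = atan2(cos α − cos β, d − sin α + sin β) = -0.094888 rad; t = (α − φ) mod 2π = 2.835854 rad, q = (φ − β) mod 2π = 4.096594 rad → L = 2.46·(2.835854 + 4.466176 + 4.096594) = 2.46·11.398624 = 28.040615 m
LSR: p² = d² − 2 + 2cos(α−β) + 2d(sin α + sin β) = 25.323958; p = √p² = 5.032292; φ = atan2(−cos α − cos β, d + sin α + sin β) − atan2(−2, p) = 0.643331 rad; t = (φ − α) mod 2π = 4.185549 rad, q = (φ − β) mod 2π = 4.834812 rad → L = 2.46·(4.185549 + 5.032292 + 4.834812) = 2.46·14.052653 = 34.569526 m
RSL: p² = d² − 2 + 2cos(α−β) − 2d(sin α + sin β) = 5.363516; p = √p² = 2.315927; φ = atan2(cos α + cos β, d − sin α − sin β) − atan2(2, p) = -1.194336 rad; t = (α − φ) mod 2π = 3.935303 rad, q = (β − φ) mod 2π = 3.286040 rad → L = 2.46·(3.935303 + 2.315927 + 3.286040) = 2.46·9.537270 = 23.461684 m
RLR: c = (6 − d² + 2cos(α−β) + 2d(sin α − sin β))/8 = -1.493341, |c| > 1 → infeasible
LRL: c = (6 − d² + 2cos(α−β) − 2d(sin α − sin β))/8 = -0.546063; p = 2π − arccos c = 4.134731 rad; φ = atan2(cos β − cos α, d + sin α − sin β) = 0.120611 rad; t = (φ − α + p/2) mod 2π = 5.730196 rad, q = (β − α − t + p) mod 2π = 4.038458 rad → L = 2.46·(5.730196 + 4.134731 + 4.038458) = 2.46·13.903385 = 34.202327 m
Shortest: LSL with L = 22.510996 m ≈ 22.5110 m
Convert LSL to answer units (arcs ×180/π): t = 3.662830·180/π = 209.8647°, p = ρ·p = 2.46·3.516889 = 8.6515 m, q = 1.971093·180/π = 112.9353°, L = 22.5110 m.

LSL: t = 209.8647°, p = 8.6515 m, q = 112.9353°, L = 22.5110 m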